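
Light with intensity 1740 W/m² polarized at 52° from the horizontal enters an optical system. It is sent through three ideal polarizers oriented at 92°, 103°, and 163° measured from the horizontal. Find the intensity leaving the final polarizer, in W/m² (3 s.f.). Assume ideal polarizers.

I₁ = 1740 W/m² · cos²(40°) = 1021 W/m².
I₂ = I₁ · cos²(11°) = 1021 · 0.9636 = 983.9 W/m².
I₃ = I₂ · cos²(60°) = 983.9 · 0.25 = 246 W/m².

I ≈ 246 W/m²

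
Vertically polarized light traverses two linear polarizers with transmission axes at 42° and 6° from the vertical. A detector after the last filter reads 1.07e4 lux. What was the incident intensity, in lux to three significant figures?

I₁ = I₀ cos²(42° − 0°) = I₀ cos²(42°) = 0.5523 I₀.
I₂ = I₁ cos²(6° − 42°) = 0.5523 I₀ · cos²(36°) = 0.3615 I₀.
So 1.07e4 lux = 0.3615 I₀, giving I₀ = 1.07e4/0.3615 = 2.96e+04 lux.

I₀ ≈ 2.96e4 lux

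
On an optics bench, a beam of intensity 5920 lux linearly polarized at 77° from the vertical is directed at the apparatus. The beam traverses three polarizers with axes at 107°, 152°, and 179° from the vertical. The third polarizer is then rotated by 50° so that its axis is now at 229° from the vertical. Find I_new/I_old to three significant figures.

I_new/I_old ≈ 0.0637

Before rotation:
I₁ = I₀ cos²(107° − 77°) = I₀ cos²(30°) = 0.75 I₀.
I₂ = I₁ cos²(152° − 107°) = 0.75 I₀ · cos²(45°) = 0.375 I₀.
I₃ = I₂ cos²(179° − 152°) = 0.375 I₀ · cos²(27°) = 0.2977 I₀.
After rotation:
I₁ = I₀ cos²(107° − 77°) = I₀ cos²(30°) = 0.75 I₀.
I₂ = I₁ cos²(152° − 107°) = 0.75 I₀ · cos²(45°) = 0.375 I₀.
I₃ = I₂ cos²(229° − 152°) = 0.375 I₀ · cos²(77°) = 0.01898 I₀.
Ratio = 0.01898 / 0.2977 = 0.06374.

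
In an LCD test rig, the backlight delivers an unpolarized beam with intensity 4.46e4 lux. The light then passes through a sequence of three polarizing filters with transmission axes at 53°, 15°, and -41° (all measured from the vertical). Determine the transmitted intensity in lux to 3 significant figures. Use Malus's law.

Unpolarized light through the first polarizer → I₁ = 4.46e4 lux/2 = 2.23e+04 lux, polarized at 53°.
I₂ = I₁ · cos²(38°) = 2.23e+04 · 0.621 = 1.385e+04 lux.
I₃ = I₂ · cos²(56°) = 1.385e+04 · 0.3127 = 4330 lux.

I ≈ 4330 lux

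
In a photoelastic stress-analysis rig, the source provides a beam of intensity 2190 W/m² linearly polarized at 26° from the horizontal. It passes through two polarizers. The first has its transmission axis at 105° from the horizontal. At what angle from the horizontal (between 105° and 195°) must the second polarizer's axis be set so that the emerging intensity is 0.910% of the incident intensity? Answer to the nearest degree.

θ ≈ 165°

I₁ = I₀ cos²(105° − 26°) = I₀ cos²(79°) = 0.03641 I₀.
Need I₂/I₀ = 0.0091, so cos²(θ − 105°) = 0.0091 / 0.03641 = 0.2499.
θ − 105° = arccos(√0.2499) = 60.0°, giving θ ≈ 105 + 60.0 = 165.0°.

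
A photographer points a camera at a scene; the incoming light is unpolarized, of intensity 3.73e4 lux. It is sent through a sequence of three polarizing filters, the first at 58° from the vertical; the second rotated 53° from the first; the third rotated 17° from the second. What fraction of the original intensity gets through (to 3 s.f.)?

I/I₀ ≈ 0.166

Unpolarized light through the first polarizer → I₁ = 3.73e4 lux/2 = 1.865e+04 lux, polarized at 58°.
I₂ = I₁ · cos²(53°) = 1.865e+04 · 0.3622 = 6755 lux.
I₃ = I₂ · cos²(17°) = 6755 · 0.9145 = 6177 lux.
Transmitted fraction = 0.1656.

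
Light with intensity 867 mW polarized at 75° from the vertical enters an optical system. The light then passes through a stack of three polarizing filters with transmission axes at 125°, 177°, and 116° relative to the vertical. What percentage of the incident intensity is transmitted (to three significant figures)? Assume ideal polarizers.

By Malus's law, I₁ = 867 mW · cos²(50°) = 358.2 mW.
I₂ = I₁ · cos²(52°) = 358.2 · 0.379 = 135.8 mW.
I₃ = I₂ · cos²(61°) = 135.8 · 0.235 = 31.91 mW.
That is 3.681% of the incident intensity.

≈ 3.68%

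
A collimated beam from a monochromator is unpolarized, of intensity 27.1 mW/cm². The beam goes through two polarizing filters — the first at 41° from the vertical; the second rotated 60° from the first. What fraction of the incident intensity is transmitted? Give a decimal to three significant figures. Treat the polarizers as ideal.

I/I₀ ≈ 0.125

Unpolarized light through the first polarizer → I₁ = 27.1 mW/cm²/2 = 13.55 mW/cm², polarized at 41°.
I₂ = I₁ · cos²(60°) = 13.55 · 0.25 = 3.388 mW/cm².
Transmitted fraction = 0.125.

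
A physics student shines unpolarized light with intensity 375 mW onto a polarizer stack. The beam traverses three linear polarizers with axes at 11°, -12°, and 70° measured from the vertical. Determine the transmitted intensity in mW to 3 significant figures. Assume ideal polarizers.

I ≈ 3.08 mW

Unpolarized light through the first polarizer → I₁ = 375 mW/2 = 187.5 mW, polarized at 11°.
I₂ = I₁ · cos²(23°) = 187.5 · 0.8473 = 158.9 mW.
I₃ = I₂ · cos²(82°) = 158.9 · 0.01937 = 3.077 mW.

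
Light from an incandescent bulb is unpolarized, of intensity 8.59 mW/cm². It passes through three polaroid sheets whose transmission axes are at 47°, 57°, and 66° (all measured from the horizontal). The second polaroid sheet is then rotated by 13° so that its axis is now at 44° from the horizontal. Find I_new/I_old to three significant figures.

I_new/I_old ≈ 0.906

Before rotation:
Unpolarized light through the first polarizer → I₁ = ½ I₀, now polarized at 47°.
I₂ = I₁ cos²(57° − 47°) = 0.5 I₀ · cos²(10°) = 0.4849 I₀.
I₃ = I₂ cos²(66° − 57°) = 0.4849 I₀ · cos²(9°) = 0.4731 I₀.
After rotation:
Unpolarized light through the first polarizer → I₁ = ½ I₀, now polarized at 47°.
I₂ = I₁ cos²(44° − 47°) = 0.5 I₀ · cos²(3°) = 0.4986 I₀.
I₃ = I₂ cos²(66° − 44°) = 0.4986 I₀ · cos²(22°) = 0.4287 I₀.
Ratio = 0.4287 / 0.4731 = 0.9061.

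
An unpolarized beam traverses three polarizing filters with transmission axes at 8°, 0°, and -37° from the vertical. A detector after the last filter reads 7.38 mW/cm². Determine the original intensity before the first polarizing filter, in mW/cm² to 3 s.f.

I₀ ≈ 23.6 mW/cm²

Unpolarized light through the first polarizer → I₁ = ½ I₀, now polarized at 8°.
I₂ = I₁ cos²(0° − 8°) = 0.5 I₀ · cos²(8°) = 0.4903 I₀.
I₃ = I₂ cos²(-37° − 0°) = 0.4903 I₀ · cos²(37°) = 0.3127 I₀.
So 7.38 mW/cm² = 0.3127 I₀, giving I₀ = 7.38/0.3127 = 23.6 mW/cm².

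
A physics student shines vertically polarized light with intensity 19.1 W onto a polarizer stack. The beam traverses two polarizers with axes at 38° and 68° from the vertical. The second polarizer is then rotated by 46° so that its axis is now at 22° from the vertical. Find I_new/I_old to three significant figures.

I_new/I_old ≈ 1.23

Before rotation:
I₁ = I₀ cos²(38° − 0°) = I₀ cos²(38°) = 0.621 I₀.
I₂ = I₁ cos²(68° − 38°) = 0.621 I₀ · cos²(30°) = 0.4657 I₀.
After rotation:
I₁ = I₀ cos²(38° − 0°) = I₀ cos²(38°) = 0.621 I₀.
I₂ = I₁ cos²(22° − 38°) = 0.621 I₀ · cos²(16°) = 0.5738 I₀.
Ratio = 0.5738 / 0.4657 = 1.232.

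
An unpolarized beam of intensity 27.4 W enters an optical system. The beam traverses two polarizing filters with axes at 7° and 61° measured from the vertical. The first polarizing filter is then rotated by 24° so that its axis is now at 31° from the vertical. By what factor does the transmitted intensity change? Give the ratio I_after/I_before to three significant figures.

Before rotation:
Unpolarized light through the first polarizer → I₁ = ½ I₀, now polarized at 7°.
I₂ = I₁ cos²(61° − 7°) = 0.5 I₀ · cos²(54°) = 0.1727 I₀.
After rotation:
Unpolarized light through the first polarizer → I₁ = ½ I₀, now polarized at 31°.
I₂ = I₁ cos²(61° − 31°) = 0.5 I₀ · cos²(30°) = 0.375 I₀.
Ratio = 0.375 / 0.1727 = 2.171.

I_new/I_old ≈ 2.17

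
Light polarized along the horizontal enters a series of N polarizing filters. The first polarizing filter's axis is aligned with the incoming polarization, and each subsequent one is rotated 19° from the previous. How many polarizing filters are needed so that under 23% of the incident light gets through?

N = 15

First polarizer is aligned with the polarization: full transmission.
Each further stage multiplies by cos²(19°) = 0.894.
After N polarizers: T = 0.894^(N−1). Require T < 0.23 ⇒ N−1 > ln(0.23)/ln(0.894) = 13.12, so N−1 ≥ 14 and N = 15.
Check: N=15 gives T = 0.2083 < 0.23; N=14 gives T = 0.233.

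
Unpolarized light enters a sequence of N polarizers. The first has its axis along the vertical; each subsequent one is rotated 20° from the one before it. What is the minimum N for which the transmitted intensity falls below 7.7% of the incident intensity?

N = 17

First polarizer halves the unpolarized light: factor 1/2.
Each further stage multiplies by cos²(20°) = 0.883.
After N polarizers: T = 0.5·0.883^(N−1). Require T < 0.077 ⇒ N−1 > ln(0.077/0.5)/ln(0.883) = 15.04, so N−1 ≥ 16 and N = 17.
Check: N=17 gives T = 0.06832 < 0.077; N=16 gives T = 0.07736.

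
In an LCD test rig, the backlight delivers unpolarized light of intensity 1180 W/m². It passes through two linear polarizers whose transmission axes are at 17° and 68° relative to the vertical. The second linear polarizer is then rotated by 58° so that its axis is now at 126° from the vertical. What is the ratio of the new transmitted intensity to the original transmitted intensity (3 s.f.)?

I_new/I_old ≈ 0.268

Before rotation:
Unpolarized light through the first polarizer → I₁ = ½ I₀, now polarized at 17°.
I₂ = I₁ cos²(68° − 17°) = 0.5 I₀ · cos²(51°) = 0.198 I₀.
After rotation:
Unpolarized light through the first polarizer → I₁ = ½ I₀, now polarized at 17°.
Angle between axes 1 and 2: 71°. I₂ = 0.5 I₀ · cos²(71°) = 0.053 I₀.
Ratio = 0.053 / 0.198 = 0.2676.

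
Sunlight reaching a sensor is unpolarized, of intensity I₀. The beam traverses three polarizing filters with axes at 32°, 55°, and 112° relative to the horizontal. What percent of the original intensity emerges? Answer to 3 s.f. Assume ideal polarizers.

≈ 12.6%

Unpolarized light through the first polarizer → I₁ = ½ I₀, now polarized at 32°.
I₂ = I₁ cos²(55° − 32°) = 0.5 I₀ · cos²(23°) = 0.4237 I₀.
I₃ = I₂ cos²(112° − 55°) = 0.4237 I₀ · cos²(57°) = 0.1257 I₀.
That is 12.57% of the incident intensity.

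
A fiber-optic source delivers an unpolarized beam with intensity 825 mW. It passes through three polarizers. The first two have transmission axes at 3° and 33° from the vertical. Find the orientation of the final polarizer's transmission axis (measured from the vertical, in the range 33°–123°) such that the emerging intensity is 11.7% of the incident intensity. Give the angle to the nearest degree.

θ ≈ 89°

Unpolarized light through the first polarizer → I₁ = ½ I₀, now polarized at 3°.
I₂ = I₁ cos²(33° − 3°) = 0.5 I₀ · cos²(30°) = 0.375 I₀.
Need I₃/I₀ = 0.117, so cos²(θ − 33°) = 0.117 / 0.375 = 0.312.
θ − 33° = arccos(√0.312) = 56.0°, giving θ ≈ 33 + 56.0 = 89.0°.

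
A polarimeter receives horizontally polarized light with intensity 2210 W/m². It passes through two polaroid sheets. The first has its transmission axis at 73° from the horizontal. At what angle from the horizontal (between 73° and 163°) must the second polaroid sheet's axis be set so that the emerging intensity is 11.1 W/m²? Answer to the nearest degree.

θ ≈ 149°

I₁ = I₀ cos²(73° − 0°) = I₀ cos²(73°) = 0.08548 I₀.
Target fraction: 11.1 / 2210 W/m² = 0.005023 of I₀.
Need I₂/I₀ = 0.005023, so cos²(θ − 73°) = 0.005023 / 0.08548 = 0.05876.
θ − 73° = arccos(√0.05876) = 76.0°, giving θ ≈ 73 + 76.0 = 149.0°.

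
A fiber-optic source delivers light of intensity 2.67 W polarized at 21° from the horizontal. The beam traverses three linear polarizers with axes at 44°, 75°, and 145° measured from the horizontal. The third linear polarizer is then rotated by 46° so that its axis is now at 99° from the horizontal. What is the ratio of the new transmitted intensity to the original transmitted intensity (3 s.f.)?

I_new/I_old ≈ 7.13

Before rotation:
I₁ = I₀ cos²(44° − 21°) = I₀ cos²(23°) = 0.8473 I₀.
I₂ = I₁ cos²(75° − 44°) = 0.8473 I₀ · cos²(31°) = 0.6226 I₀.
I₃ = I₂ cos²(145° − 75°) = 0.6226 I₀ · cos²(70°) = 0.07283 I₀.
After rotation:
I₁ = I₀ cos²(44° − 21°) = I₀ cos²(23°) = 0.8473 I₀.
I₂ = I₁ cos²(75° − 44°) = 0.8473 I₀ · cos²(31°) = 0.6226 I₀.
I₃ = I₂ cos²(99° − 75°) = 0.6226 I₀ · cos²(24°) = 0.5196 I₀.
Ratio = 0.5196 / 0.07283 = 7.134.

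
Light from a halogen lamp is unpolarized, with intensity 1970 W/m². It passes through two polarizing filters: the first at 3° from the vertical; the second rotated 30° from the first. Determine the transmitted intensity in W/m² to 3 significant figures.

Unpolarized light through the first polarizer → I₁ = 1970 W/m²/2 = 985 W/m², polarized at 3°.
I₂ = I₁ · cos²(30°) = 985 · 0.75 = 738.8 W/m².

I ≈ 739 W/m²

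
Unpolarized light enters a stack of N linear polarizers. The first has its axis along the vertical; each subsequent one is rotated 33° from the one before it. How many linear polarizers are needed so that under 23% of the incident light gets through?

N = 4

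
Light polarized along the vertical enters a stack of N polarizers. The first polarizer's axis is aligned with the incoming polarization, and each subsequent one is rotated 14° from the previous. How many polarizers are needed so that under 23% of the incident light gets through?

N = 26

First polarizer is aligned with the polarization: full transmission.
Each further stage multiplies by cos²(14°) = 0.9415.
After N polarizers: T = 0.9415^(N−1). Require T < 0.23 ⇒ N−1 > ln(0.23)/ln(0.9415) = 24.37, so N−1 ≥ 25 and N = 26.
Check: N=26 gives T = 0.2214 < 0.23; N=25 gives T = 0.2352.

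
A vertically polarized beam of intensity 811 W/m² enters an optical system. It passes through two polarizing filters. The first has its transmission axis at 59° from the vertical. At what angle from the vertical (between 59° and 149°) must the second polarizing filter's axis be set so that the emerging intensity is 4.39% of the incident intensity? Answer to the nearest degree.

θ ≈ 125°

I₁ = I₀ cos²(59° − 0°) = I₀ cos²(59°) = 0.2653 I₀.
Need I₂/I₀ = 0.0439, so cos²(θ − 59°) = 0.0439 / 0.2653 = 0.1655.
θ − 59° = arccos(√0.1655) = 66.0°, giving θ ≈ 59 + 66.0 = 125.0°.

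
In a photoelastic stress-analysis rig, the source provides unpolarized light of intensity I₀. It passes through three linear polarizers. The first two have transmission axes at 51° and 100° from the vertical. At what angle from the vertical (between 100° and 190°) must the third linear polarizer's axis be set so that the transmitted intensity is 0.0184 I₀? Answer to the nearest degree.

Unpolarized light through the first polarizer → I₁ = ½ I₀, now polarized at 51°.
I₂ = I₁ cos²(100° − 51°) = 0.5 I₀ · cos²(49°) = 0.2152 I₀.
Need I₃/I₀ = 0.0184, so cos²(θ − 100°) = 0.0184 / 0.2152 = 0.0855.
θ − 100° = arccos(√0.0855) = 73.0°, giving θ ≈ 100 + 73.0 = 173.0°.

θ ≈ 173°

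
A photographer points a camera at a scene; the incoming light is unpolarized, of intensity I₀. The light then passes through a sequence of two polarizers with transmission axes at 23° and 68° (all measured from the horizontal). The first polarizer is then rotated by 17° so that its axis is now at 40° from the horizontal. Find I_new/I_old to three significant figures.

Before rotation:
Unpolarized light through the first polarizer → I₁ = ½ I₀, now polarized at 23°.
I₂ = I₁ cos²(68° − 23°) = 0.5 I₀ · cos²(45°) = 0.25 I₀.
After rotation:
Unpolarized light through the first polarizer → I₁ = ½ I₀, now polarized at 40°.
I₂ = I₁ cos²(68° − 40°) = 0.5 I₀ · cos²(28°) = 0.3898 I₀.
Ratio = 0.3898 / 0.25 = 1.559.

I_new/I_old ≈ 1.56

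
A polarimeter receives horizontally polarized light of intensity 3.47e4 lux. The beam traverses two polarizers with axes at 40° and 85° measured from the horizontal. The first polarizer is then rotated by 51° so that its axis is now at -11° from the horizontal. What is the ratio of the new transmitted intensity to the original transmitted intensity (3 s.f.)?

I_new/I_old ≈ 0.0359

Before rotation:
I₁ = I₀ cos²(40° − 0°) = I₀ cos²(40°) = 0.5868 I₀.
I₂ = I₁ cos²(85° − 40°) = 0.5868 I₀ · cos²(45°) = 0.2934 I₀.
After rotation:
I₁ = I₀ cos²(-11° − 0°) = I₀ cos²(11°) = 0.9636 I₀.
Angle between axes 1 and 2: 84°. I₂ = 0.9636 I₀ · cos²(84°) = 0.01053 I₀.
Ratio = 0.01053 / 0.2934 = 0.03588.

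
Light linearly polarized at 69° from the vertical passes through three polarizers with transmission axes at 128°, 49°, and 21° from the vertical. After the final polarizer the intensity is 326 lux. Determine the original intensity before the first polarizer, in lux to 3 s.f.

I₁ = I₀ cos²(128° − 69°) = I₀ cos²(59°) = 0.2653 I₀.
I₂ = I₁ cos²(49° − 128°) = 0.2653 I₀ · cos²(79°) = 0.009658 I₀.
I₃ = I₂ cos²(21° − 49°) = 0.009658 I₀ · cos²(28°) = 0.007529 I₀.
So 326 lux = 0.007529 I₀, giving I₀ = 326/0.007529 = 4.33e+04 lux.

I₀ ≈ 4.33e4 lux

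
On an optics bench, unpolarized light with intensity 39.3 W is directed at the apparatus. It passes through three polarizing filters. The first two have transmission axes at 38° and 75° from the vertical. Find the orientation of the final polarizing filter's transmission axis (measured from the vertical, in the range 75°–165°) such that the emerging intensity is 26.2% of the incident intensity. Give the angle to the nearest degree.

θ ≈ 100°

Unpolarized light through the first polarizer → I₁ = ½ I₀, now polarized at 38°.
I₂ = I₁ cos²(75° − 38°) = 0.5 I₀ · cos²(37°) = 0.3189 I₀.
Need I₃/I₀ = 0.262, so cos²(θ − 75°) = 0.262 / 0.3189 = 0.8216.
θ − 75° = arccos(√0.8216) = 25.0°, giving θ ≈ 75 + 25.0 = 100.0°.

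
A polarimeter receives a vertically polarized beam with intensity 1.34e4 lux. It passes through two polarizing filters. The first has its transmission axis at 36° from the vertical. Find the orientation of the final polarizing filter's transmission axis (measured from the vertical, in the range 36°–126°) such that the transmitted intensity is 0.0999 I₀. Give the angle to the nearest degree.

θ ≈ 103°

By Malus's law, I₁ = I₀ cos²(36° − 0°) = I₀ cos²(36°) = 0.6545 I₀.
Need I₂/I₀ = 0.0999, so cos²(θ − 36°) = 0.0999 / 0.6545 = 0.1526.
θ − 36° = arccos(√0.1526) = 67.0°, giving θ ≈ 36 + 67.0 = 103.0°.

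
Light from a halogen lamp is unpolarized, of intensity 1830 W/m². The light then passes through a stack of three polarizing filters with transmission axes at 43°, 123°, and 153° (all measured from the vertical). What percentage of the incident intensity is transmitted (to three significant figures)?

Unpolarized light through the first polarizer → I₁ = 1830 W/m²/2 = 915 W/m², polarized at 43°.
I₂ = I₁ · cos²(80°) = 915 · 0.03015 = 27.59 W/m².
I₃ = I₂ · cos²(30°) = 27.59 · 0.75 = 20.69 W/m².
That is 1.131% of the incident intensity.

≈ 1.13%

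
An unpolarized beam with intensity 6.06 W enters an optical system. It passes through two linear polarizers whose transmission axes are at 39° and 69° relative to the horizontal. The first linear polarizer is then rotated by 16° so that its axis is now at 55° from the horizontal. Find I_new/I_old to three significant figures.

I_new/I_old ≈ 1.26

Before rotation:
Unpolarized light through the first polarizer → I₁ = ½ I₀, now polarized at 39°.
I₂ = I₁ cos²(69° − 39°) = 0.5 I₀ · cos²(30°) = 0.375 I₀.
After rotation:
Unpolarized light through the first polarizer → I₁ = ½ I₀, now polarized at 55°.
I₂ = I₁ cos²(69° − 55°) = 0.5 I₀ · cos²(14°) = 0.4707 I₀.
Ratio = 0.4707 / 0.375 = 1.255.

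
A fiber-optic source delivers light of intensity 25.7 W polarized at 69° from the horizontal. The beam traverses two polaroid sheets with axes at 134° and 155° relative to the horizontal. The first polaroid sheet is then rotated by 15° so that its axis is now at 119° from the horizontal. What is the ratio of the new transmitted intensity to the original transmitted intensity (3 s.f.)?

I_new/I_old ≈ 1.74

Before rotation:
I₁ = I₀ cos²(134° − 69°) = I₀ cos²(65°) = 0.1786 I₀.
I₂ = I₁ cos²(155° − 134°) = 0.1786 I₀ · cos²(21°) = 0.1557 I₀.
After rotation:
I₁ = I₀ cos²(119° − 69°) = I₀ cos²(50°) = 0.4132 I₀.
I₂ = I₁ cos²(155° − 119°) = 0.4132 I₀ · cos²(36°) = 0.2704 I₀.
Ratio = 0.2704 / 0.1557 = 1.737.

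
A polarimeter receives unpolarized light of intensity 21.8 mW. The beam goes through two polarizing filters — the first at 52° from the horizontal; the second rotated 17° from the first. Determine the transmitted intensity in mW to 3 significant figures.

I ≈ 9.97 mW

Unpolarized light through the first polarizer → I₁ = 21.8 mW/2 = 10.9 mW, polarized at 52°.
I₂ = I₁ · cos²(17°) = 10.9 · 0.9145 = 9.968 mW.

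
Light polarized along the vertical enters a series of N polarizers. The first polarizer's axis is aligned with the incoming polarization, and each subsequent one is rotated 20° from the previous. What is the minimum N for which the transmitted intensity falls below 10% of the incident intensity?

N = 20

First polarizer is aligned with the polarization: full transmission.
Each further stage multiplies by cos²(20°) = 0.883.
After N polarizers: T = 0.883^(N−1). Require T < 0.10 ⇒ N−1 > ln(0.10)/ln(0.883) = 18.51, so N−1 ≥ 19 and N = 20.
Check: N=20 gives T = 0.09407 < 0.10; N=19 gives T = 0.1065.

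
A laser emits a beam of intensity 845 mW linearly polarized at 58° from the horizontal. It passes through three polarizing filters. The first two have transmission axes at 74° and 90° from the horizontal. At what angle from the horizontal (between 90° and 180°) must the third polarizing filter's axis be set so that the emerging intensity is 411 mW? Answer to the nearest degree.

θ ≈ 131°

By Malus's law, I₁ = I₀ cos²(74° − 58°) = I₀ cos²(16°) = 0.924 I₀.
I₂ = I₁ cos²(90° − 74°) = 0.924 I₀ · cos²(16°) = 0.8538 I₀.
Target fraction: 411 / 845 mW = 0.4864 of I₀.
Need I₃/I₀ = 0.4864, so cos²(θ − 90°) = 0.4864 / 0.8538 = 0.5697.
θ − 90° = arccos(√0.5697) = 41.0°, giving θ ≈ 90 + 41.0 = 131.0°.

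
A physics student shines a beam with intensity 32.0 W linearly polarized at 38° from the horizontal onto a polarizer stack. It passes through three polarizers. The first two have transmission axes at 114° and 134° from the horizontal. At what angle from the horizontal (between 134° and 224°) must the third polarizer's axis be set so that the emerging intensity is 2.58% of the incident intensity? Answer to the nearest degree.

By Malus's law, I₁ = I₀ cos²(114° − 38°) = I₀ cos²(76°) = 0.05853 I₀.
I₂ = I₁ cos²(134° − 114°) = 0.05853 I₀ · cos²(20°) = 0.05168 I₀.
Need I₃/I₀ = 0.0258, so cos²(θ − 134°) = 0.0258 / 0.05168 = 0.4992.
θ − 134° = arccos(√0.4992) = 45.0°, giving θ ≈ 134 + 45.0 = 179.0°.

θ ≈ 179°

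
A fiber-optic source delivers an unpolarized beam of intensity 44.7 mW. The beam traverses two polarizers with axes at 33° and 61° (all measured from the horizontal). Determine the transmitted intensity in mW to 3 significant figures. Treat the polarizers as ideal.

I ≈ 17.4 mW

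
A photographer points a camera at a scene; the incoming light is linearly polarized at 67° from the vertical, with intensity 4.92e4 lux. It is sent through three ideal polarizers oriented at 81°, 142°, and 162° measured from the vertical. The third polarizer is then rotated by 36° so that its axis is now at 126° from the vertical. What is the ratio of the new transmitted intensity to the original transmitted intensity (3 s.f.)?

I_new/I_old ≈ 1.05

Before rotation:
I₁ = I₀ cos²(81° − 67°) = I₀ cos²(14°) = 0.9415 I₀.
I₂ = I₁ cos²(142° − 81°) = 0.9415 I₀ · cos²(61°) = 0.2213 I₀.
I₃ = I₂ cos²(162° − 142°) = 0.2213 I₀ · cos²(20°) = 0.1954 I₀.
After rotation:
I₁ = I₀ cos²(81° − 67°) = I₀ cos²(14°) = 0.9415 I₀.
I₂ = I₁ cos²(142° − 81°) = 0.9415 I₀ · cos²(61°) = 0.2213 I₀.
I₃ = I₂ cos²(126° − 142°) = 0.2213 I₀ · cos²(16°) = 0.2045 I₀.
Ratio = 0.2045 / 0.1954 = 1.046.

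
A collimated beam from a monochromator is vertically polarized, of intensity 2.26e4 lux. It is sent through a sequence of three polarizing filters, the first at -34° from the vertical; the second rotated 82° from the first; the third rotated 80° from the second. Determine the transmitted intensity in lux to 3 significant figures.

I ≈ 9.07 lux

I₁ = 2.26e4 lux · cos²(34°) = 1.553e+04 lux.
I₂ = I₁ · cos²(82°) = 1.553e+04 · 0.01937 = 300.9 lux.
I₃ = I₂ · cos²(80°) = 300.9 · 0.03015 = 9.072 lux.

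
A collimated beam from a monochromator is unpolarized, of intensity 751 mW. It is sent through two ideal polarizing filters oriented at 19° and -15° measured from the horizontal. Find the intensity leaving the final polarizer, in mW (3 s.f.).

I ≈ 258 mW

Unpolarized light through the first polarizer → I₁ = 751 mW/2 = 375.5 mW, polarized at 19°.
I₂ = I₁ · cos²(34°) = 375.5 · 0.6873 = 258.1 mW.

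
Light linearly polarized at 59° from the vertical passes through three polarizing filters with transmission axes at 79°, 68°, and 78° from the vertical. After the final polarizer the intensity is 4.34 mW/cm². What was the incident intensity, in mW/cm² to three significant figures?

I₀ ≈ 5.26 mW/cm²

By Malus's law, I₁ = I₀ cos²(79° − 59°) = I₀ cos²(20°) = 0.883 I₀.
I₂ = I₁ cos²(68° − 79°) = 0.883 I₀ · cos²(11°) = 0.8509 I₀.
I₃ = I₂ cos²(78° − 68°) = 0.8509 I₀ · cos²(10°) = 0.8252 I₀.
So 4.34 mW/cm² = 0.8252 I₀, giving I₀ = 4.34/0.8252 = 5.259 mW/cm².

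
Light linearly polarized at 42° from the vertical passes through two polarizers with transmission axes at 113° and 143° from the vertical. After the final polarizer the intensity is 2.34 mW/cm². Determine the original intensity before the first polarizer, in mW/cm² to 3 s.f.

I₁ = I₀ cos²(113° − 42°) = I₀ cos²(71°) = 0.106 I₀.
I₂ = I₁ cos²(143° − 113°) = 0.106 I₀ · cos²(30°) = 0.0795 I₀.
So 2.34 mW/cm² = 0.0795 I₀, giving I₀ = 2.34/0.0795 = 29.44 mW/cm².

I₀ ≈ 29.4 mW/cm²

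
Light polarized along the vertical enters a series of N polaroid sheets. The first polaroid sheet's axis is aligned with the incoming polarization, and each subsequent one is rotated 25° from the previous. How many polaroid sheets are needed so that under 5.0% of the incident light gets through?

N = 17

First polarizer is aligned with the polarization: full transmission.
Each further stage multiplies by cos²(25°) = 0.8214.
After N polarizers: T = 0.8214^(N−1). Require T < 0.050 ⇒ N−1 > ln(0.050)/ln(0.8214) = 15.23, so N−1 ≥ 16 and N = 17.
Check: N=17 gives T = 0.04294 < 0.050; N=16 gives T = 0.05227.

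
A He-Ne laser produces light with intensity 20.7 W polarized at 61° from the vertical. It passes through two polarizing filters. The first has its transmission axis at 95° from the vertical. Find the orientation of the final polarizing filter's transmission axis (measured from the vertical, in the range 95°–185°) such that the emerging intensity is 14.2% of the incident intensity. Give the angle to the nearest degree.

I₁ = I₀ cos²(95° − 61°) = I₀ cos²(34°) = 0.6873 I₀.
Need I₂/I₀ = 0.142, so cos²(θ − 95°) = 0.142 / 0.6873 = 0.2066.
θ − 95° = arccos(√0.2066) = 63.0°, giving θ ≈ 95 + 63.0 = 158.0°.

θ ≈ 158°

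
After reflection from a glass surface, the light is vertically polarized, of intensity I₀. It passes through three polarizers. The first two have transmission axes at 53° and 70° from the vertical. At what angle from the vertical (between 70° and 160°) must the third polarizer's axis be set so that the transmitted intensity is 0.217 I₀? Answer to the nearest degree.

θ ≈ 106°

By Malus's law, I₁ = I₀ cos²(53° − 0°) = I₀ cos²(53°) = 0.3622 I₀.
I₂ = I₁ cos²(70° − 53°) = 0.3622 I₀ · cos²(17°) = 0.3312 I₀.
Need I₃/I₀ = 0.217, so cos²(θ − 70°) = 0.217 / 0.3312 = 0.6552.
θ − 70° = arccos(√0.6552) = 36.0°, giving θ ≈ 70 + 36.0 = 106.0°.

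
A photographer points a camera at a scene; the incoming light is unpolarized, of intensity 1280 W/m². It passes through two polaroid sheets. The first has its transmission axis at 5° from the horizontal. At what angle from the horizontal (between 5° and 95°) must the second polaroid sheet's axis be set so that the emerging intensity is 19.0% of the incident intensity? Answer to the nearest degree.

θ ≈ 57°

Unpolarized light through the first polarizer → I₁ = ½ I₀, now polarized at 5°.
Need I₂/I₀ = 0.19, so cos²(θ − 5°) = 0.19 / 0.5 = 0.38.
θ − 5° = arccos(√0.38) = 51.9°, giving θ ≈ 5 + 51.9 = 56.9°.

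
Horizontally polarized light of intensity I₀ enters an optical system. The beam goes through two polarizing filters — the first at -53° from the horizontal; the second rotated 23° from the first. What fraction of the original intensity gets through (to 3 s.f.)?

I₁ = I₀ cos²(-53° − 0°) = I₀ cos²(53°) = 0.3622 I₀.
I₂ = I₁ cos²(23°) = 0.3622 · 0.8473 I₀ = 0.3069 I₀.
Transmitted fraction = 0.3069.

≈ 0.307 I₀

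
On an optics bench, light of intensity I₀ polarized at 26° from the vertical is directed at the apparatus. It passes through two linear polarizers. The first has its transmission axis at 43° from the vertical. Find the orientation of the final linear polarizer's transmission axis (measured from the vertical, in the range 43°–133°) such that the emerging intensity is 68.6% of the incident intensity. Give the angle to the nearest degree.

θ ≈ 73°

By Malus's law, I₁ = I₀ cos²(43° − 26°) = I₀ cos²(17°) = 0.9145 I₀.
Need I₂/I₀ = 0.686, so cos²(θ − 43°) = 0.686 / 0.9145 = 0.7501.
θ − 43° = arccos(√0.7501) = 30.0°, giving θ ≈ 43 + 30.0 = 73.0°.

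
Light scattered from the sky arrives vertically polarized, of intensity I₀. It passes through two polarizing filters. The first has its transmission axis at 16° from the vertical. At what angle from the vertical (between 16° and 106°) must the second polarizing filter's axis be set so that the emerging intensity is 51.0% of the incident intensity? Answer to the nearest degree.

I₁ = I₀ cos²(16° − 0°) = I₀ cos²(16°) = 0.924 I₀.
Need I₂/I₀ = 0.51, so cos²(θ − 16°) = 0.51 / 0.924 = 0.5519.
θ − 16° = arccos(√0.5519) = 42.0°, giving θ ≈ 16 + 42.0 = 58.0°.

θ ≈ 58°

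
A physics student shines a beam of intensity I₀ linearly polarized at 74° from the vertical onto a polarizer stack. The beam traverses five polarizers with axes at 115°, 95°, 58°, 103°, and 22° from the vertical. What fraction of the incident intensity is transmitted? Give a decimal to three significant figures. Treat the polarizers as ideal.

I₁ = I₀ cos²(115° − 74°) = I₀ cos²(41°) = 0.5696 I₀.
I₂ = I₁ cos²(95° − 115°) = 0.5696 I₀ · cos²(20°) = 0.503 I₀.
I₃ = I₂ cos²(58° − 95°) = 0.503 I₀ · cos²(37°) = 0.3208 I₀.
I₄ = I₃ cos²(103° − 58°) = 0.3208 I₀ · cos²(45°) = 0.1604 I₀.
I₅ = I₄ cos²(22° − 103°) = 0.1604 I₀ · cos²(81°) = 0.003925 I₀.
Transmitted fraction = 0.003925.

≈ 0.00393 I₀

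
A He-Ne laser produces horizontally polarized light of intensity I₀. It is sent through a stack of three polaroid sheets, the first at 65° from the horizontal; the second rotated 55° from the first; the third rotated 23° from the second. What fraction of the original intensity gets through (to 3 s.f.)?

≈ 0.0498 I₀

I₁ = I₀ cos²(65° − 0°) = I₀ cos²(65°) = 0.1786 I₀.
I₂ = I₁ cos²(55°) = 0.1786 · 0.329 I₀ = 0.05876 I₀.
I₃ = I₂ cos²(23°) = 0.05876 · 0.8473 I₀ = 0.04979 I₀.
Transmitted fraction = 0.04979.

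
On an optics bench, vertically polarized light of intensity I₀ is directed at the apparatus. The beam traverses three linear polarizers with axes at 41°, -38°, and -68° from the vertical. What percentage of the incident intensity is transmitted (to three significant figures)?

≈ 1.56%

I₁ = I₀ cos²(41° − 0°) = I₀ cos²(41°) = 0.5696 I₀.
I₂ = I₁ cos²(-38° − 41°) = 0.5696 I₀ · cos²(79°) = 0.02074 I₀.
I₃ = I₂ cos²(-68° + 38°) = 0.02074 I₀ · cos²(30°) = 0.01555 I₀.
That is 1.555% of the incident intensity.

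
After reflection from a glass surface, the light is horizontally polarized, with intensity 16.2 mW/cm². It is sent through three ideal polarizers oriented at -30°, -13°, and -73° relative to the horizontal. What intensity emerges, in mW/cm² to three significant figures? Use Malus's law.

By Malus's law, I₁ = 16.2 mW/cm² · cos²(30°) = 12.15 mW/cm².
I₂ = I₁ · cos²(17°) = 12.15 · 0.9145 = 11.11 mW/cm².
I₃ = I₂ · cos²(60°) = 11.11 · 0.25 = 2.778 mW/cm².

I ≈ 2.78 mW/cm²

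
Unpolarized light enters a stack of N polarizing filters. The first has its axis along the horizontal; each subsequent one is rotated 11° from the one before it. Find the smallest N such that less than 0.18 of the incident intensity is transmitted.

First polarizer halves the unpolarized light: factor 1/2.
Each further stage multiplies by cos²(11°) = 0.9636.
After N polarizers: T = 0.5·0.9636^(N−1). Require T < 0.18 ⇒ N−1 > ln(0.18/0.5)/ln(0.9636) = 27.55, so N−1 ≥ 28 and N = 29.
Check: N=29 gives T = 0.177 < 0.18; N=28 gives T = 0.1837.

N = 29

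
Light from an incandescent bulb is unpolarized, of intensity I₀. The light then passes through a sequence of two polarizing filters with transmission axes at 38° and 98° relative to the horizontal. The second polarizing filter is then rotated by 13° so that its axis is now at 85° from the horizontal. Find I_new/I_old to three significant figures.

Before rotation:
Unpolarized light through the first polarizer → I₁ = ½ I₀, now polarized at 38°.
I₂ = I₁ cos²(98° − 38°) = 0.5 I₀ · cos²(60°) = 0.125 I₀.
After rotation:
Unpolarized light through the first polarizer → I₁ = ½ I₀, now polarized at 38°.
I₂ = I₁ cos²(85° − 38°) = 0.5 I₀ · cos²(47°) = 0.2326 I₀.
Ratio = 0.2326 / 0.125 = 1.86.

I_new/I_old ≈ 1.86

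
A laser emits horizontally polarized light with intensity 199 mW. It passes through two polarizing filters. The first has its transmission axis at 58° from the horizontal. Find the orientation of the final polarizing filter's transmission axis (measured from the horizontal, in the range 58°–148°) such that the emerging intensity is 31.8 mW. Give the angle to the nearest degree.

By Malus's law, I₁ = I₀ cos²(58° − 0°) = I₀ cos²(58°) = 0.2808 I₀.
Target fraction: 31.8 / 199 mW = 0.1598 of I₀.
Need I₂/I₀ = 0.1598, so cos²(θ − 58°) = 0.1598 / 0.2808 = 0.5691.
θ − 58° = arccos(√0.5691) = 41.0°, giving θ ≈ 58 + 41.0 = 99.0°.

θ ≈ 99°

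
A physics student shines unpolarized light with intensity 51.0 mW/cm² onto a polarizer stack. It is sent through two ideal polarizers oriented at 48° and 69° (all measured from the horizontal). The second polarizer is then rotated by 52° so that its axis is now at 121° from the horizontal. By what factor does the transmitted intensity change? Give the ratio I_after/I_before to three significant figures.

Before rotation:
Unpolarized light through the first polarizer → I₁ = ½ I₀, now polarized at 48°.
I₂ = I₁ cos²(69° − 48°) = 0.5 I₀ · cos²(21°) = 0.4358 I₀.
After rotation:
Unpolarized light through the first polarizer → I₁ = ½ I₀, now polarized at 48°.
I₂ = I₁ cos²(121° − 48°) = 0.5 I₀ · cos²(73°) = 0.04274 I₀.
Ratio = 0.04274 / 0.4358 = 0.09808.

I_new/I_old ≈ 0.0981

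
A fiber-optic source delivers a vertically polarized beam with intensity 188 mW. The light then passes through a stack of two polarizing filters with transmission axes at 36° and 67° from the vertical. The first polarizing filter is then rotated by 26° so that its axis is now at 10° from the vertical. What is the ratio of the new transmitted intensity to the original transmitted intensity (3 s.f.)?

I_new/I_old ≈ 0.598

Before rotation:
I₁ = I₀ cos²(36° − 0°) = I₀ cos²(36°) = 0.6545 I₀.
I₂ = I₁ cos²(67° − 36°) = 0.6545 I₀ · cos²(31°) = 0.4809 I₀.
After rotation:
I₁ = I₀ cos²(10° − 0°) = I₀ cos²(10°) = 0.9698 I₀.
I₂ = I₁ cos²(67° − 10°) = 0.9698 I₀ · cos²(57°) = 0.2877 I₀.
Ratio = 0.2877 / 0.4809 = 0.5982.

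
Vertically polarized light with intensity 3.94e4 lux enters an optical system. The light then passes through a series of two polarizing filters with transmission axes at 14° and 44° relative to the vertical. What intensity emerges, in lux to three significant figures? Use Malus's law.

By Malus's law, I₁ = 3.94e4 lux · cos²(14°) = 3.709e+04 lux.
I₂ = I₁ · cos²(30°) = 3.709e+04 · 0.75 = 2.782e+04 lux.

I ≈ 2.78e4 lux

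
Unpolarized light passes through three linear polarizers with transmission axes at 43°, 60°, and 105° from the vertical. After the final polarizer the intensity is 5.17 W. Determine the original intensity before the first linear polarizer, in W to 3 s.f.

I₀ ≈ 22.6 W

Unpolarized light through the first polarizer → I₁ = ½ I₀, now polarized at 43°.
I₂ = I₁ cos²(60° − 43°) = 0.5 I₀ · cos²(17°) = 0.4573 I₀.
I₃ = I₂ cos²(105° − 60°) = 0.4573 I₀ · cos²(45°) = 0.2286 I₀.
So 5.17 W = 0.2286 I₀, giving I₀ = 5.17/0.2286 = 22.61 W.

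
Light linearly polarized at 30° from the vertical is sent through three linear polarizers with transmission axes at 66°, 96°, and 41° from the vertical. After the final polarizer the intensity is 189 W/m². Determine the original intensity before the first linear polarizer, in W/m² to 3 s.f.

I₀ ≈ 1170 W/m²

I₁ = I₀ cos²(66° − 30°) = I₀ cos²(36°) = 0.6545 I₀.
I₂ = I₁ cos²(96° − 66°) = 0.6545 I₀ · cos²(30°) = 0.4909 I₀.
I₃ = I₂ cos²(41° − 96°) = 0.4909 I₀ · cos²(55°) = 0.1615 I₀.
So 189 W/m² = 0.1615 I₀, giving I₀ = 189/0.1615 = 1170 W/m².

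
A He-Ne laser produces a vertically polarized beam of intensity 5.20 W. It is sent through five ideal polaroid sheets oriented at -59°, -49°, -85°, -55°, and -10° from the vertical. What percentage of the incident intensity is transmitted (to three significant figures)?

≈ 6.31%

By Malus's law, I₁ = 5.20 W · cos²(59°) = 1.379 W.
I₂ = I₁ · cos²(10°) = 1.379 · 0.9698 = 1.338 W.
I₃ = I₂ · cos²(36°) = 1.338 · 0.6545 = 0.8756 W.
I₄ = I₃ · cos²(30°) = 0.8756 · 0.75 = 0.6567 W.
I₅ = I₄ · cos²(45°) = 0.6567 · 0.5 = 0.3283 W.
That is 6.314% of the incident intensity.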